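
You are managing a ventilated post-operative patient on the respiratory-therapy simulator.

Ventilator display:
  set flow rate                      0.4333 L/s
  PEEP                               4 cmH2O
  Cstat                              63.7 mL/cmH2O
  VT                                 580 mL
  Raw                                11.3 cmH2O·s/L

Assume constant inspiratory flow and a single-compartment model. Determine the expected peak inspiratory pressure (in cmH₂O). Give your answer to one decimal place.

18.0

Equation of motion (constant flow): PIP = Vt/C + R·V̇ + PEEP.
PIP = 580/63.7 + 11.3×0.4333 + 4 = 9.105 + 4.896 + 4 = 18.001 cmH2O.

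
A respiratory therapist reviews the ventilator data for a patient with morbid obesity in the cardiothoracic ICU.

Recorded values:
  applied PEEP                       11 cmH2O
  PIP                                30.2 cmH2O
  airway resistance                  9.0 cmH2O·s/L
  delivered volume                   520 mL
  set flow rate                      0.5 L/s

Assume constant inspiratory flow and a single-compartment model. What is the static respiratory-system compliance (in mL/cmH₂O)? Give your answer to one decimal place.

35.4

Equation of motion (constant flow): PIP = Vt/C + R·V̇ + PEEP.
Vt/C = PIP − R·V̇ − PEEP = 30.2 − 9.0×0.5 − 11 = 30.2 − 4.5 − 11 = 14.7 cmH2O.
C = Vt / 14.7 = 520 / 14.7 = 35.374 mL/cmH2O.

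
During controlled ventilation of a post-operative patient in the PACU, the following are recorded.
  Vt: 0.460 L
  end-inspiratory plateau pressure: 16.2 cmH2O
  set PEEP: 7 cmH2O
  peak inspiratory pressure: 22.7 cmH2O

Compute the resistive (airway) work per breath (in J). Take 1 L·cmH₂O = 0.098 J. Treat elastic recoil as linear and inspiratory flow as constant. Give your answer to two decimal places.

0.29

With constant inspiratory flow the resistive pressure is constant at PIP − Pplat = 22.7 − 16.2 = 6.5 cmH2O, so resistive work = 6.5 × 0.460 = 2.99 L·cmH2O.
× 0.098 J/(L·cmH2O) → 0.293 J.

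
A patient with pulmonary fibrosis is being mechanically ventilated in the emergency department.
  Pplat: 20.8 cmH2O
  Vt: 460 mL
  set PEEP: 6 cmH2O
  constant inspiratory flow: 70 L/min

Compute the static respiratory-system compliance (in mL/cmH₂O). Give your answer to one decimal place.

Cstat = Vt / (Pplat − PEEP) = 460 / (20.8 − 6) = 460 / 14.8 = 31.081 mL/cmH2O.

31.1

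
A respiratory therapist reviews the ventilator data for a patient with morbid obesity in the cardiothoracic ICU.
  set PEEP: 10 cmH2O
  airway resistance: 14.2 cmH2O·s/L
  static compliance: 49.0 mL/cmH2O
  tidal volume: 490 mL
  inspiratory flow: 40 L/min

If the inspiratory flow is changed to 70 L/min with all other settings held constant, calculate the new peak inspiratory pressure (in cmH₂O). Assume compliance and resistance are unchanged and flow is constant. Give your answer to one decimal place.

Flow: 40 L/min ÷ 60 = 0.6667 L/s.
New flow: 70 L/min ÷ 60 = 1.1667 L/s.
PIP = Vt/C + R·V̇ + PEEP (constant-flow equation of motion).
Only the resistive term changes: ΔPIP = R × ΔV̇ = 14.2 × (1.1667 − 0.6667) = 14.2 × 0.5 = 7.1 cmH2O.
Original PIP = 490/49.0 + 14.2×0.6667 + 10 = 29.467 cmH2O; new PIP = 29.467 + (7.1) = 36.567 cmH2O.

36.6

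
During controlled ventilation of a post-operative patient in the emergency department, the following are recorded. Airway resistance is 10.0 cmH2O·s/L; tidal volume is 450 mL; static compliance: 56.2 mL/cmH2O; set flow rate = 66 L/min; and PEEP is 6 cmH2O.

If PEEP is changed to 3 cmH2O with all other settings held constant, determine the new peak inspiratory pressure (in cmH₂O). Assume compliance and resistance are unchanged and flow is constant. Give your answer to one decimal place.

Flow: 66 L/min ÷ 60 = 1.1 L/s.
PIP = Vt/C + R·V̇ + PEEP (constant-flow equation of motion).
Only the baseline term changes: ΔPIP = ΔPEEP = 3 − 6 = -3.0 cmH2O.
Original PIP = 450/56.2 + 10.0×1.1 + 6 = 25.007 cmH2O; new PIP = 25.007 + (-3.0) = 22.007 cmH2O.

22.0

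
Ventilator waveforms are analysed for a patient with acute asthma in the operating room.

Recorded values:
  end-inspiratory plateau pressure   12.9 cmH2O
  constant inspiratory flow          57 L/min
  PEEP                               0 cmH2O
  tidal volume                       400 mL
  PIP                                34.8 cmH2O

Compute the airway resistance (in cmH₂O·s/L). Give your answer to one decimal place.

23.1

Flow: 57 L/min ÷ 60 = 0.95 L/s.
Raw = (PIP − Pplat) / flow = (34.8 − 12.9) / 0.95 = 21.9 / 0.95 = 23.053 cmH2O·s/L.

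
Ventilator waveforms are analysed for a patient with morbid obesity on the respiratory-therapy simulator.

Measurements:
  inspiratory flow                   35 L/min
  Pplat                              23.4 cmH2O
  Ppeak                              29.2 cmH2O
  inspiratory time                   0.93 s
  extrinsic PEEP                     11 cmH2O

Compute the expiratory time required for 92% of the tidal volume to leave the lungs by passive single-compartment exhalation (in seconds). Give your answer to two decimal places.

Flow: 35 L/min ÷ 60 = 0.5833 L/s.
Vt = flow × Ti = 0.5833 L/s × 0.93 s × 1000 mL/L = 542.47 mL.
R = (PIP − Pplat)/V̇ = (29.2 − 23.4) / 0.5833 = 5.8/0.5833 = 9.943 cmH2O·s/L.
C = Vt/(Pplat − PEEP) = 542.47 / (23.4 − 11) = 542.47/12.4 = 43.748 mL/cmH2O.
τ = R × C = 9.943 × 0.04375 L/cmH2O = 0.435 s.
t = −τ·ln(1 − 0.92) = −0.435·ln(0.08) = 1.099 s.

1.10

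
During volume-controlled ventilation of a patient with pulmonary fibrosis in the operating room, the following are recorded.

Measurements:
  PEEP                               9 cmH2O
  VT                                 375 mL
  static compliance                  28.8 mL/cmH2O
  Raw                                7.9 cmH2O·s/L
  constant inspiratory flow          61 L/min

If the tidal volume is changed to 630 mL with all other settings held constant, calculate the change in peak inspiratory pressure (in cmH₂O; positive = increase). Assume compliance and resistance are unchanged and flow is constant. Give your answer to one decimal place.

8.9

PIP = Vt/C + R·V̇ + PEEP (constant-flow equation of motion).
Only the elastic term changes: ΔPIP = ΔVt / C = (630 − 375) / 28.8 = 8.854 cmH2O.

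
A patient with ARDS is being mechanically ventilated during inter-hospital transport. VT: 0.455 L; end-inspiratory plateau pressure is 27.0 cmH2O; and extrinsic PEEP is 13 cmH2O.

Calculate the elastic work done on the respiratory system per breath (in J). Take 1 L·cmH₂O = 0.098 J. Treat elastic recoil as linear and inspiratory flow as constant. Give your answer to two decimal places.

Elastic work ≈ ½ × (Pplat − PEEP) × Vt = 0.5 × (27.0 − 13) × 0.455 L = 0.5 × 14.0 × 0.455 = 3.185 L·cmH2O.
× 0.098 J/(L·cmH2O) → 0.3121 J.

0.31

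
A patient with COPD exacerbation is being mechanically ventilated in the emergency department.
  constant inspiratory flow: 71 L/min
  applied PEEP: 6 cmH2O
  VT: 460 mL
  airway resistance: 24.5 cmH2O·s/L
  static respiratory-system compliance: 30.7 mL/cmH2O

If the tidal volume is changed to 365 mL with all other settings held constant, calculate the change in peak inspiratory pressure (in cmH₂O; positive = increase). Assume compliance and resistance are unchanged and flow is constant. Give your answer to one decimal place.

PIP = Vt/C + R·V̇ + PEEP (constant-flow equation of motion).
Only the elastic term changes: ΔPIP = ΔVt / C = (365 − 460) / 30.7 = -3.094 cmH2O.

-3.1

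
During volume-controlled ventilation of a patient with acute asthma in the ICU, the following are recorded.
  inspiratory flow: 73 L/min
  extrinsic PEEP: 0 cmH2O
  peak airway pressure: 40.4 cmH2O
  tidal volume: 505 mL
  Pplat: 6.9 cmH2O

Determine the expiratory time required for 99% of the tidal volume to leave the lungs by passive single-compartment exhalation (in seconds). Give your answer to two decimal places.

Flow: 73 L/min ÷ 60 = 1.2167 L/s.
R = (PIP − Pplat)/V̇ = (40.4 − 6.9) / 1.2167 = 33.5/1.2167 = 27.533 cmH2O·s/L.
C = Vt/(Pplat − PEEP) = 505.0 / (6.9 − 0) = 505.0/6.9 = 73.188 mL/cmH2O.
τ = R × C = 27.533 × 0.07319 L/cmH2O = 2.015 s.
t = −τ·ln(1 − 0.99) = −2.015·ln(0.01) = 9.279 s.

9.28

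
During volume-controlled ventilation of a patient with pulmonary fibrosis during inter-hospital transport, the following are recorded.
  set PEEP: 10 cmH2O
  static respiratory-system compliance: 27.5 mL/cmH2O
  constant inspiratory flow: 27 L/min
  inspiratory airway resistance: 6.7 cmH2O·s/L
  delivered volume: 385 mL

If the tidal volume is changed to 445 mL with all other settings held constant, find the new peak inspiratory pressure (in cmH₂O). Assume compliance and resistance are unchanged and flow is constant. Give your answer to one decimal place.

Flow: 27 L/min ÷ 60 = 0.45 L/s.
PIP = Vt/C + R·V̇ + PEEP (constant-flow equation of motion).
Only the elastic term changes: ΔPIP = ΔVt / C = (445 − 385) / 27.5 = 2.182 cmH2O.
Original PIP = 385/27.5 + 6.7×0.45 + 10 = 27.015 cmH2O; new PIP = 27.015 + (2.182) = 29.197 cmH2O.

29.2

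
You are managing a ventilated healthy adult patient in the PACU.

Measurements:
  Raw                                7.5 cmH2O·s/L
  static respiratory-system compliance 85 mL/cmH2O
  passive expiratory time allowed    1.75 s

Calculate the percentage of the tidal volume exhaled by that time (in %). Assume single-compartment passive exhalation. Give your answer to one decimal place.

93.6

τ = R × C = 7.5 × 85 mL/cmH2O = 7.5 × 0.085 L/cmH2O = 0.6375 s.
Passive exhalation: V(t)/V₀ = e^(−t/τ) = e^(−1.75/0.6375) = 0.06424.
Fraction exhaled = 1 − 0.06424 = 0.9358 → 93.58%.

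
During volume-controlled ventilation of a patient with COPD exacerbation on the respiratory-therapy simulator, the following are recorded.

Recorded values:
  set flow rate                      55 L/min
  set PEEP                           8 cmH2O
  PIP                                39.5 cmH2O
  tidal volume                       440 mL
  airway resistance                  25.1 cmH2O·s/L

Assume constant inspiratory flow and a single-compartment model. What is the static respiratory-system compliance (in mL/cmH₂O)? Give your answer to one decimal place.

Flow: 55 L/min ÷ 60 = 0.9167 L/s.
Equation of motion (constant flow): PIP = Vt/C + R·V̇ + PEEP.
Vt/C = PIP − R·V̇ − PEEP = 39.5 − 25.1×0.9167 − 8 = 39.5 − 23.009 − 8 = 8.491 cmH2O.
C = Vt / 8.491 = 440 / 8.491 = 51.82 mL/cmH2O.

51.8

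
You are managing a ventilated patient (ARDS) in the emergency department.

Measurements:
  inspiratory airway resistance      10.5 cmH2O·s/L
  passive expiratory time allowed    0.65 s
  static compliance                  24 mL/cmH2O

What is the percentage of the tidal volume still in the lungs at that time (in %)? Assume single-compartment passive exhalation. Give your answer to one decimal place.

τ = R × C = 10.5 × 24 mL/cmH2O = 10.5 × 0.024 L/cmH2O = 0.252 s.
Passive exhalation: V(t)/V₀ = e^(−t/τ) = e^(−0.65/0.252) = 0.07582.
Fraction remaining = 0.07582 → 7.582%.

7.6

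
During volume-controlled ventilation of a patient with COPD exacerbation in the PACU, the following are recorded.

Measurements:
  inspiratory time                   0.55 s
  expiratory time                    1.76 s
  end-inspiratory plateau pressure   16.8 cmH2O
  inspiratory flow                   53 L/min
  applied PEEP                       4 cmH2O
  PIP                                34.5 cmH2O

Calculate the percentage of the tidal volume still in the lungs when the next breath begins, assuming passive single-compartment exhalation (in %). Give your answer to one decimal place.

9.9

Flow: 53 L/min ÷ 60 = 0.8833 L/s.
Vt = flow × Ti = 0.8833 L/s × 0.55 s × 1000 mL/L = 485.82 mL.
R = (PIP − Pplat)/V̇ = (34.5 − 16.8) / 0.8833 = 17.7/0.8833 = 20.038 cmH2O·s/L.
C = Vt/(Pplat − PEEP) = 485.82 / (16.8 − 4) = 485.82/12.8 = 37.955 mL/cmH2O.
τ = R × C = 20.038 × 0.03796 L/cmH2O = 0.7606 s.
Fraction remaining at end-expiration = e^(−Te/τ) = e^(−1.76/0.7606) = 0.09887 → 9.887%.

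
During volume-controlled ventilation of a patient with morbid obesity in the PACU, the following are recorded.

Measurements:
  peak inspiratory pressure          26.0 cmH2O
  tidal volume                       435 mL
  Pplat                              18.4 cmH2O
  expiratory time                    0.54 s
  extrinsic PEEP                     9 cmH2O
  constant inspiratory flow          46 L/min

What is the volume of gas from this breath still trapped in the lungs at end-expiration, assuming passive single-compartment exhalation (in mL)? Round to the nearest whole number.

Flow: 46 L/min ÷ 60 = 0.7667 L/s.
R = (PIP − Pplat)/V̇ = (26.0 − 18.4) / 0.7667 = 7.6/0.7667 = 9.913 cmH2O·s/L.
C = Vt/(Pplat − PEEP) = 435.0 / (18.4 − 9) = 435.0/9.4 = 46.277 mL/cmH2O.
τ = R × C = 9.913 × 0.04628 L/cmH2O = 0.4588 s.
Fraction remaining = e^(−Te/τ) = e^(−0.54/0.4588) = 0.3082.
Trapped volume = 435.0 × 0.3082 = 134.07 mL.

134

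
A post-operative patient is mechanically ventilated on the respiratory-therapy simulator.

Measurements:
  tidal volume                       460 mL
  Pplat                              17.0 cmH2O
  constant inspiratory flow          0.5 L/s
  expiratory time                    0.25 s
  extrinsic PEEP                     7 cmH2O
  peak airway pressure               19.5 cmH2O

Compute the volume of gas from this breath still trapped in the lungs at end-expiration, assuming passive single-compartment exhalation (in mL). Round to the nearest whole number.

R = (PIP − Pplat)/V̇ = (19.5 − 17.0) / 0.5 = 2.5/0.5 = 5.0 cmH2O·s/L.
C = Vt/(Pplat − PEEP) = 460.0 / (17.0 − 7) = 460.0/10.0 = 46.0 mL/cmH2O.
τ = R × C = 5.0 × 0.046 L/cmH2O = 0.23 s.
Fraction remaining = e^(−Te/τ) = e^(−0.25/0.23) = 0.3372.
Trapped volume = 460.0 × 0.3372 = 155.11 mL.

155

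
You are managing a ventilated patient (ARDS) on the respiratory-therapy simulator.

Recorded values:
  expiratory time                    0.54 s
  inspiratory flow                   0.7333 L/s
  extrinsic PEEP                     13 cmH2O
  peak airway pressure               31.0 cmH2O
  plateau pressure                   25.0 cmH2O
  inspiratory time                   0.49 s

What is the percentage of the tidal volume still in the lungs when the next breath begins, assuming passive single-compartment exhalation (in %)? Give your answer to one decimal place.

Vt = flow × Ti = 0.7333 L/s × 0.49 s × 1000 mL/L = 359.32 mL.
R = (PIP − Pplat)/V̇ = (31.0 − 25.0) / 0.7333 = 6.0/0.7333 = 8.182 cmH2O·s/L.
C = Vt/(Pplat − PEEP) = 359.32 / (25.0 − 13) = 359.32/12.0 = 29.943 mL/cmH2O.
τ = R × C = 8.182 × 0.02994 L/cmH2O = 0.245 s.
Fraction remaining at end-expiration = e^(−Te/τ) = e^(−0.54/0.245) = 0.1104 → 11.04%.

11.0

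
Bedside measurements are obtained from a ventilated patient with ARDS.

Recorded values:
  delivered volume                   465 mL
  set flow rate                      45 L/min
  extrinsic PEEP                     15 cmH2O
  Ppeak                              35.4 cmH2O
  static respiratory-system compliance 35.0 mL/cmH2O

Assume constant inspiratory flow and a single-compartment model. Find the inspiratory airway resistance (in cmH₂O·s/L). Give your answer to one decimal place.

Flow: 45 L/min ÷ 60 = 0.75 L/s.
Equation of motion (constant flow): PIP = Vt/C + R·V̇ + PEEP.
R·V̇ = PIP − Vt/C − PEEP = 35.4 − 465/35.0 − 15 = 35.4 − 13.286 − 15 = 7.114 cmH2O.
R = 7.114 / 0.75 = 9.485 cmH2O·s/L.

9.5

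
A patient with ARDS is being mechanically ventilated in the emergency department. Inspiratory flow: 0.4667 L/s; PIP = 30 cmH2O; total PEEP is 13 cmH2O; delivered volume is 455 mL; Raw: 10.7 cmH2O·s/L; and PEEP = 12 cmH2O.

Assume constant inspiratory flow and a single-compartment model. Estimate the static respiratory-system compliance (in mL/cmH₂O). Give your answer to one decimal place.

37.9

Total PEEP = 13 cmH2O (set 12 + intrinsic 1); this is the baseline alveolar pressure.
Equation of motion (constant flow): PIP = Vt/C + R·V̇ + PEEP.
Vt/C = PIP − R·V̇ − PEEP = 30 − 10.7×0.4667 − 13 = 30 − 4.994 − 13 = 12.006 cmH2O.
C = Vt / 12.006 = 455 / 12.006 = 37.898 mL/cmH2O.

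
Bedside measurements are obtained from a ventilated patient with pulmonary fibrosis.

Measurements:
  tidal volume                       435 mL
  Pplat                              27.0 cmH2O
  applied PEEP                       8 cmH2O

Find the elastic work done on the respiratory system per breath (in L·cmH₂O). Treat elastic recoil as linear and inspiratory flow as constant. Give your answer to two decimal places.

4.13

Elastic work ≈ ½ × (Pplat − PEEP) × Vt = 0.5 × (27.0 − 8) × 0.435 L = 0.5 × 19.0 × 0.435 = 4.133 L·cmH2O.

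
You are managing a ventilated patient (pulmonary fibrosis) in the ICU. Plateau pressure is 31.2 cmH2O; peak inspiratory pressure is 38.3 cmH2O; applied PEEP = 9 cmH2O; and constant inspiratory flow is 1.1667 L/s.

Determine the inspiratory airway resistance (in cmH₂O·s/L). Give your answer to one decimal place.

Raw = (PIP − Pplat) / flow = (38.3 − 31.2) / 1.1667 = 7.1 / 1.1667 = 6.086 cmH2O·s/L.

6.1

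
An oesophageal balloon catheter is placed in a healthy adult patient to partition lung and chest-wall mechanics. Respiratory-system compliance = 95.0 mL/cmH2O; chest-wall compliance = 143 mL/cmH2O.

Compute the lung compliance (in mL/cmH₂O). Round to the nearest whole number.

1/CL = 1/Crs − 1/Ccw.
1/CL = 1/95.0 − 1/143 = 0.003533.
CL = 283.05 mL/cmH2O.

283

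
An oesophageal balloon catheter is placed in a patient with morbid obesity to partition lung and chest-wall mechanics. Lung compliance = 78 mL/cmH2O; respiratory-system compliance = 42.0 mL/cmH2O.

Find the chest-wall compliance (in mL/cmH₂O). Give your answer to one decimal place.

1/Ccw = 1/Crs − 1/CL.
1/Ccw = 1/42.0 − 1/78 = 0.01099.
Ccw = 90.992 mL/cmH2O.

91.0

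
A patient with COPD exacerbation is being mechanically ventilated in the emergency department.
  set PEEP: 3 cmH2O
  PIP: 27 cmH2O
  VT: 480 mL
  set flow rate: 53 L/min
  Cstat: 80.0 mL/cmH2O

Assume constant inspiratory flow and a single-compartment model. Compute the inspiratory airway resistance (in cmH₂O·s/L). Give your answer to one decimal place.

20.4

Flow: 53 L/min ÷ 60 = 0.8833 L/s.
Equation of motion (constant flow): PIP = Vt/C + R·V̇ + PEEP.
R·V̇ = PIP − Vt/C − PEEP = 27 − 480/80.0 − 3 = 27 − 6.0 − 3 = 18.0 cmH2O.
R = 18.0 / 0.8833 = 20.378 cmH2O·s/L.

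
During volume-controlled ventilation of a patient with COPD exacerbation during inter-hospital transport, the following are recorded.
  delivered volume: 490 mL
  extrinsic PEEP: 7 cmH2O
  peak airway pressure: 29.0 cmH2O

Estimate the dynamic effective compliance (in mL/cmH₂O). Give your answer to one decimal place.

22.3

Dynamic compliance = Vt / (PIP − PEEP) = 490 / (29.0 − 7) = 490 / 22.0 = 22.273 mL/cmH2O.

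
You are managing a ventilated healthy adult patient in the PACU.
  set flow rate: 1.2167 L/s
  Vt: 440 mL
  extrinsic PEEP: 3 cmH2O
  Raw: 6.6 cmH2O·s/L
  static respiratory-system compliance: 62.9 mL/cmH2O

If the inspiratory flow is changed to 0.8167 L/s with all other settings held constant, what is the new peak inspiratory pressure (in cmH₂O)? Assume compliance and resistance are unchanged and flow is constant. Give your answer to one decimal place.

PIP = Vt/C + R·V̇ + PEEP (constant-flow equation of motion).
Only the resistive term changes: ΔPIP = R × ΔV̇ = 6.6 × (0.8167 − 1.2167) = 6.6 × -0.4 = -2.64 cmH2O.
Original PIP = 440/62.9 + 6.6×1.2167 + 3 = 18.025 cmH2O; new PIP = 18.025 + (-2.64) = 15.385 cmH2O.

15.4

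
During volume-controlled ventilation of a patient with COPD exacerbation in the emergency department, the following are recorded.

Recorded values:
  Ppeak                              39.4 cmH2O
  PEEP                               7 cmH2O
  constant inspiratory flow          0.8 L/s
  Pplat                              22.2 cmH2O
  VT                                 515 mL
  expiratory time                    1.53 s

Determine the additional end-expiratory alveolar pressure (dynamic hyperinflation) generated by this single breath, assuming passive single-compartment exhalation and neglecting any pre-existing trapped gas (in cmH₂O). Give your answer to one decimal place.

1.9

R = (PIP − Pplat)/V̇ = (39.4 − 22.2) / 0.8 = 17.2/0.8 = 21.5 cmH2O·s/L.
C = Vt/(Pplat − PEEP) = 515.0 / (22.2 − 7) = 515.0/15.2 = 33.882 mL/cmH2O.
τ = R × C = 21.5 × 0.03388 L/cmH2O = 0.7284 s.
Fraction remaining = e^(−Te/τ) = e^(−1.53/0.7284) = 0.1224; trapped volume = 515.0 × 0.1224 = 63.036 mL.
Additional alveolar pressure from trapping ≈ V_trapped / C = 63.036 / 33.882 = 1.86 cmH2O.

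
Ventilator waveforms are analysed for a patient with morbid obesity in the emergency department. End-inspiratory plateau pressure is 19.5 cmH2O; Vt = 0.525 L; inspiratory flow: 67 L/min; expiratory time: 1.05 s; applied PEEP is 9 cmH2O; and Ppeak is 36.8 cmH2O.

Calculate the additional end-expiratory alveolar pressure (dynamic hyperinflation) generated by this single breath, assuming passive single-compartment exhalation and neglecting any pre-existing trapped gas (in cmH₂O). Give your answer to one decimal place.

Flow: 67 L/min ÷ 60 = 1.1167 L/s.
R = (PIP − Pplat)/V̇ = (36.8 − 19.5) / 1.1167 = 17.3/1.1167 = 15.492 cmH2O·s/L.
C = Vt/(Pplat − PEEP) = 525.0 / (19.5 − 9) = 525.0/10.5 = 50.0 mL/cmH2O.
τ = R × C = 15.492 × 0.05 L/cmH2O = 0.7746 s.
Fraction remaining = e^(−Te/τ) = e^(−1.05/0.7746) = 0.2578; trapped volume = 525.0 × 0.2578 = 135.35 mL.
Additional alveolar pressure from trapping ≈ V_trapped / C = 135.35 / 50.0 = 2.707 cmH2O.

2.7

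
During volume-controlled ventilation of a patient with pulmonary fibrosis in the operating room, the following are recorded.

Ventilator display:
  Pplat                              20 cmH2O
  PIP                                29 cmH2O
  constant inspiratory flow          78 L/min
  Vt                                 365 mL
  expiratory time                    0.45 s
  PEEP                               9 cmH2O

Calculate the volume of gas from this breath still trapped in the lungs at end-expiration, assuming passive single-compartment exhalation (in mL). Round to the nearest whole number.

51

Flow: 78 L/min ÷ 60 = 1.3 L/s.
R = (PIP − Pplat)/V̇ = (29 − 20) / 1.3 = 9.0/1.3 = 6.923 cmH2O·s/L.
C = Vt/(Pplat − PEEP) = 365.0 / (20 − 9) = 365.0/11.0 = 33.182 mL/cmH2O.
τ = R × C = 6.923 × 0.03318 L/cmH2O = 0.2297 s.
Fraction remaining = e^(−Te/τ) = e^(−0.45/0.2297) = 0.141.
Trapped volume = 365.0 × 0.141 = 51.465 mL.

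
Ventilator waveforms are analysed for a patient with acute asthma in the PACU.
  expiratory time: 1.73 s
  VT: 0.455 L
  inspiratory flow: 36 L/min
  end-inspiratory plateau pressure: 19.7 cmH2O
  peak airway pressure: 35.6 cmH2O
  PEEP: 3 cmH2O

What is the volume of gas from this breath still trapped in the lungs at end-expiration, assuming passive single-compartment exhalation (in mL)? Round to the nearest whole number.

Flow: 36 L/min ÷ 60 = 0.6 L/s.
R = (PIP − Pplat)/V̇ = (35.6 − 19.7) / 0.6 = 15.9/0.6 = 26.5 cmH2O·s/L.
C = Vt/(Pplat − PEEP) = 455.0 / (19.7 − 3) = 455.0/16.7 = 27.246 mL/cmH2O.
τ = R × C = 26.5 × 0.02725 L/cmH2O = 0.7221 s.
Fraction remaining = e^(−Te/τ) = e^(−1.73/0.7221) = 0.0911.
Trapped volume = 455.0 × 0.0911 = 41.451 mL.

41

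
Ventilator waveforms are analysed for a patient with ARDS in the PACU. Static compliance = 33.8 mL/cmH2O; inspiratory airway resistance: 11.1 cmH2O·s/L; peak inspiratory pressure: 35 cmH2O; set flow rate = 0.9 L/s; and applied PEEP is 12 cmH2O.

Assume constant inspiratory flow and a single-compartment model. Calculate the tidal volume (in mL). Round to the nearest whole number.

440

Equation of motion (constant flow): PIP = Vt/C + R·V̇ + PEEP.
Vt/C = PIP − R·V̇ − PEEP = 35 − 9.99 − 12 = 13.01 cmH2O.
Vt = C × 13.01 = 33.8 × 13.01 = 439.74 mL.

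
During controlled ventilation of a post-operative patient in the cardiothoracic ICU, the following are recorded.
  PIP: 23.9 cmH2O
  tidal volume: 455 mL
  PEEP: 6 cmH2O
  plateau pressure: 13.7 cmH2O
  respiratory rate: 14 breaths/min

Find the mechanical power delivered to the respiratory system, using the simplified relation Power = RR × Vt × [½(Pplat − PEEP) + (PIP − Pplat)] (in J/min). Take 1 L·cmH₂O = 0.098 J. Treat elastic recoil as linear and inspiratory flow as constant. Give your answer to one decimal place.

8.8

Per-breath work = Vt × [½(Pplat−PEEP) + (PIP−Pplat)] = 0.455 × [0.5×7.7 + 10.2] = 0.455 × 14.05 = 6.393 L·cmH2O.
Power = 14 × 6.393 = 89.502 L·cmH2O/min.
× 0.098 J/(L·cmH2O) → 8.771 J/min.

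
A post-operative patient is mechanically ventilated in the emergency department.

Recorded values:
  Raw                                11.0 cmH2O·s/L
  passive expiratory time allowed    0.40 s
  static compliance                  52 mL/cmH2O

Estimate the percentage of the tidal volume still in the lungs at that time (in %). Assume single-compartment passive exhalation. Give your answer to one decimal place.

τ = R × C = 11.0 × 52 mL/cmH2O = 11.0 × 0.052 L/cmH2O = 0.572 s.
Passive exhalation: V(t)/V₀ = e^(−t/τ) = e^(−0.40/0.572) = 0.4969.
Fraction remaining = 0.4969 → 49.69%.

49.7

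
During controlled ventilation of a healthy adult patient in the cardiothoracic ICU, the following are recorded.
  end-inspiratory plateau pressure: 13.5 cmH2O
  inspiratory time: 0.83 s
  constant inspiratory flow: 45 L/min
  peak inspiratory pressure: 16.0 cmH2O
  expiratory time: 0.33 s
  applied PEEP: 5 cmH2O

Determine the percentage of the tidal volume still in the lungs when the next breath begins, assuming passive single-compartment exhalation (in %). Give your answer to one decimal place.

25.9

Flow: 45 L/min ÷ 60 = 0.75 L/s.
Vt = flow × Ti = 0.75 L/s × 0.83 s × 1000 mL/L = 622.5 mL.
R = (PIP − Pplat)/V̇ = (16.0 − 13.5) / 0.75 = 2.5/0.75 = 3.333 cmH2O·s/L.
C = Vt/(Pplat − PEEP) = 622.5 / (13.5 − 5) = 622.5/8.5 = 73.235 mL/cmH2O.
τ = R × C = 3.333 × 0.07324 L/cmH2O = 0.2441 s.
Fraction remaining at end-expiration = e^(−Te/τ) = e^(−0.33/0.2441) = 0.2587 → 25.87%.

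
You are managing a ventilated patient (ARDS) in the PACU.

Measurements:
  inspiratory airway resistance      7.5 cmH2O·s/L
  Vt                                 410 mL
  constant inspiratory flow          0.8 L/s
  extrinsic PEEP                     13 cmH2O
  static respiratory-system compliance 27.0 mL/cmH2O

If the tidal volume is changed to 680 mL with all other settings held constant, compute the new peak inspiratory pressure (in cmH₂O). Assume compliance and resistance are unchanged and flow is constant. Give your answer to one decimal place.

44.2

PIP = Vt/C + R·V̇ + PEEP (constant-flow equation of motion).
Only the elastic term changes: ΔPIP = ΔVt / C = (680 − 410) / 27.0 = 10.0 cmH2O.
Original PIP = 410/27.0 + 7.5×0.8 + 13 = 34.185 cmH2O; new PIP = 34.185 + (10.0) = 44.185 cmH2O.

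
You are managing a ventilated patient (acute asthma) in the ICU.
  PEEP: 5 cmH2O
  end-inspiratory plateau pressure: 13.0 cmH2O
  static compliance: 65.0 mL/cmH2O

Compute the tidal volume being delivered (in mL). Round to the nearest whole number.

520

Vt = Cstat × (Pplat − PEEP) = 65.0 × (13.0 − 5) = 65.0 × 8.0 = 520.0 mL.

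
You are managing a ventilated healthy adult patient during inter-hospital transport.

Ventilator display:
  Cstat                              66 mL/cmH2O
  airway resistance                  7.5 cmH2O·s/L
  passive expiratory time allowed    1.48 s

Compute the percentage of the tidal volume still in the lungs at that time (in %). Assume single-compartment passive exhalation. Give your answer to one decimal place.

5.0

τ = R × C = 7.5 × 66 mL/cmH2O = 7.5 × 0.066 L/cmH2O = 0.495 s.
Passive exhalation: V(t)/V₀ = e^(−t/τ) = e^(−1.48/0.495) = 0.05029.
Fraction remaining = 0.05029 → 5.029%.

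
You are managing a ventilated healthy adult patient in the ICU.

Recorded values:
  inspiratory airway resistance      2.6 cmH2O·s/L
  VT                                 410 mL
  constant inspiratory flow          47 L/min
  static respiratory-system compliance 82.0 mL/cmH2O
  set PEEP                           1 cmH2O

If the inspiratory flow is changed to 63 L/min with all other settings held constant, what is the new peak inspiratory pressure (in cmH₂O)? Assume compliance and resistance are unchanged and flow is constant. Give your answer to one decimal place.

8.7

Flow: 47 L/min ÷ 60 = 0.7833 L/s.
New flow: 63 L/min ÷ 60 = 1.05 L/s.
PIP = Vt/C + R·V̇ + PEEP (constant-flow equation of motion).
Only the resistive term changes: ΔPIP = R × ΔV̇ = 2.6 × (1.05 − 0.7833) = 2.6 × 0.2667 = 0.6934 cmH2O.
Original PIP = 410/82.0 + 2.6×0.7833 + 1 = 8.037 cmH2O; new PIP = 8.037 + (0.6934) = 8.73 cmH2O.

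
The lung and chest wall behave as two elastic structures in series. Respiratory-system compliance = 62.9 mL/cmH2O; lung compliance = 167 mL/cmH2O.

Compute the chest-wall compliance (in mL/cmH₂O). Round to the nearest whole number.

1/Ccw = 1/Crs − 1/CL.
1/Ccw = 1/62.9 − 1/167 = 0.00991.
Ccw = 100.91 mL/cmH2O.

101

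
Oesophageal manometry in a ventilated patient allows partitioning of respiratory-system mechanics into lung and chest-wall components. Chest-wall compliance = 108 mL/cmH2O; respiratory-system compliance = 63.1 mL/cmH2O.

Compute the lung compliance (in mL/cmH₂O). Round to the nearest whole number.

152

1/CL = 1/Crs − 1/Ccw.
1/CL = 1/63.1 − 1/108 = 0.006589.
CL = 151.77 mL/cmH2O.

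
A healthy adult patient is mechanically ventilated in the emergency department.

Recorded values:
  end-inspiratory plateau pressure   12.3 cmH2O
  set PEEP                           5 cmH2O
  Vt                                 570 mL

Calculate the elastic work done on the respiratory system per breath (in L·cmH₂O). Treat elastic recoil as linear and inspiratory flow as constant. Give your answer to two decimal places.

2.08

Elastic work ≈ ½ × (Pplat − PEEP) × Vt = 0.5 × (12.3 − 5) × 0.570 L = 0.5 × 7.3 × 0.570 = 2.081 L·cmH2O.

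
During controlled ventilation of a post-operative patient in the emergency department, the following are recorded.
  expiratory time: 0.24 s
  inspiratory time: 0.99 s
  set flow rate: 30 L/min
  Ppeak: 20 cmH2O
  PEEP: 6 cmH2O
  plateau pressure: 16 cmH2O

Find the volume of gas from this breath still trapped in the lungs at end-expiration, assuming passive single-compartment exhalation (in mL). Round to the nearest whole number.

270

Flow: 30 L/min ÷ 60 = 0.5 L/s.
Vt = flow × Ti = 0.5 L/s × 0.99 s × 1000 mL/L = 495.0 mL.
R = (PIP − Pplat)/V̇ = (20 − 16) / 0.5 = 4.0/0.5 = 8.0 cmH2O·s/L.
C = Vt/(Pplat − PEEP) = 495.0 / (16 − 6) = 495.0/10.0 = 49.5 mL/cmH2O.
τ = R × C = 8.0 × 0.0495 L/cmH2O = 0.396 s.
Fraction remaining = e^(−Te/τ) = e^(−0.24/0.396) = 0.5455.
Trapped volume = 495.0 × 0.5455 = 270.02 mL.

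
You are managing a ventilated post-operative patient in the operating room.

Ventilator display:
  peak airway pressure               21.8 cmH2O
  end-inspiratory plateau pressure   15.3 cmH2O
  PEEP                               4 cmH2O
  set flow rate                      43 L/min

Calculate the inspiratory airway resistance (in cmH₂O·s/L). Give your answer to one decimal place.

9.1

Flow: 43 L/min ÷ 60 = 0.7167 L/s.
Raw = (PIP − Pplat) / flow = (21.8 − 15.3) / 0.7167 = 6.5 / 0.7167 = 9.069 cmH2O·s/L.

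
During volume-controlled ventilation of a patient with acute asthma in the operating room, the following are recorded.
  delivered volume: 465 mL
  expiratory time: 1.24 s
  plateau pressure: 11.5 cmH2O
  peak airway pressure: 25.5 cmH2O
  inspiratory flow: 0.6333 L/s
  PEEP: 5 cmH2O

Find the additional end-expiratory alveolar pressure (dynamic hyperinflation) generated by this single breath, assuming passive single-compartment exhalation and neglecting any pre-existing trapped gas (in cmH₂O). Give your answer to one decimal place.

3.0

R = (PIP − Pplat)/V̇ = (25.5 − 11.5) / 0.6333 = 14.0/0.6333 = 22.106 cmH2O·s/L.
C = Vt/(Pplat − PEEP) = 465.0 / (11.5 − 5) = 465.0/6.5 = 71.538 mL/cmH2O.
τ = R × C = 22.106 × 0.07154 L/cmH2O = 1.581 s.
Fraction remaining = e^(−Te/τ) = e^(−1.24/1.581) = 0.4564; trapped volume = 465.0 × 0.4564 = 212.23 mL.
Additional alveolar pressure from trapping ≈ V_trapped / C = 212.23 / 71.538 = 2.967 cmH2O.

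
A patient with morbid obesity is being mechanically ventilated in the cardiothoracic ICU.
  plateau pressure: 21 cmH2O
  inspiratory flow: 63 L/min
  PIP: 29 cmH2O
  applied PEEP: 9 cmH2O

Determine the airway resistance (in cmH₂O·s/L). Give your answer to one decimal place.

7.6

Flow: 63 L/min ÷ 60 = 1.05 L/s.
Raw = (PIP − Pplat) / flow = (29 − 21) / 1.05 = 8.0 / 1.05 = 7.619 cmH2O·s/L.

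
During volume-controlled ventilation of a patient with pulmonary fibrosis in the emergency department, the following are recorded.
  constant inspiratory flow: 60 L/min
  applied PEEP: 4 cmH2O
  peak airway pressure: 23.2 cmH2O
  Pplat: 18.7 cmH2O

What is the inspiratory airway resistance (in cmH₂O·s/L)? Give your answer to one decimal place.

4.5

Flow: 60 L/min ÷ 60 = 1 L/s.
Raw = (PIP − Pplat) / flow = (23.2 − 18.7) / 1 = 4.5 / 1 = 4.5 cmH2O·s/L.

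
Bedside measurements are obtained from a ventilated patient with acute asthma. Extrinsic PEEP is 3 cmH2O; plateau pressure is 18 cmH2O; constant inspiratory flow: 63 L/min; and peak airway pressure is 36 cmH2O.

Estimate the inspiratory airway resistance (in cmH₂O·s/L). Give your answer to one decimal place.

17.1

Flow: 63 L/min ÷ 60 = 1.05 L/s.
Raw = (PIP − Pplat) / flow = (36 − 18) / 1.05 = 18.0 / 1.05 = 17.143 cmH2O·s/L.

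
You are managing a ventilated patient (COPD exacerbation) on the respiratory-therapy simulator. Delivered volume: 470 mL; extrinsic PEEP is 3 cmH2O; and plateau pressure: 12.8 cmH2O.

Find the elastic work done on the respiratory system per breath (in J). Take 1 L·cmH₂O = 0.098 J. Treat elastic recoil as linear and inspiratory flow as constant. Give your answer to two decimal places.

Elastic work ≈ ½ × (Pplat − PEEP) × Vt = 0.5 × (12.8 − 3) × 0.470 L = 0.5 × 9.8 × 0.470 = 2.303 L·cmH2O.
× 0.098 J/(L·cmH2O) → 0.2257 J.

0.23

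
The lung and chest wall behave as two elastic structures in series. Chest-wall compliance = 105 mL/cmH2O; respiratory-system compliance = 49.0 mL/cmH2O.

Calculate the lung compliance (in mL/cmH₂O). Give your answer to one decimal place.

1/CL = 1/Crs − 1/Ccw.
1/CL = 1/49.0 − 1/105 = 0.01088.
CL = 91.912 mL/cmH2O.

91.9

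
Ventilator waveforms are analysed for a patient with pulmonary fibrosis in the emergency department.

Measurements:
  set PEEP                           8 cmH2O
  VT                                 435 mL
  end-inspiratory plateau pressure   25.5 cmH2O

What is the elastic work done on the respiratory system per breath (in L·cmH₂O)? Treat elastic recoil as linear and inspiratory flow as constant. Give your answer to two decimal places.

Elastic work ≈ ½ × (Pplat − PEEP) × Vt = 0.5 × (25.5 − 8) × 0.435 L = 0.5 × 17.5 × 0.435 = 3.806 L·cmH2O.

3.81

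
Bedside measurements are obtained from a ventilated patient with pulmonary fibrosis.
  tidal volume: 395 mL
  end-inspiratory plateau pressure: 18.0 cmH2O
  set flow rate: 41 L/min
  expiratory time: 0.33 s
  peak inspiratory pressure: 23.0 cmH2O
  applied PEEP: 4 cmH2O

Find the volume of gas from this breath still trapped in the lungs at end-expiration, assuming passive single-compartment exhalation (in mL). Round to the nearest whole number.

80

Flow: 41 L/min ÷ 60 = 0.6833 L/s.
R = (PIP − Pplat)/V̇ = (23.0 − 18.0) / 0.6833 = 5.0/0.6833 = 7.317 cmH2O·s/L.
C = Vt/(Pplat − PEEP) = 395.0 / (18.0 − 4) = 395.0/14.0 = 28.214 mL/cmH2O.
τ = R × C = 7.317 × 0.02821 L/cmH2O = 0.2064 s.
Fraction remaining = e^(−Te/τ) = e^(−0.33/0.2064) = 0.2021.
Trapped volume = 395.0 × 0.2021 = 79.83 mL.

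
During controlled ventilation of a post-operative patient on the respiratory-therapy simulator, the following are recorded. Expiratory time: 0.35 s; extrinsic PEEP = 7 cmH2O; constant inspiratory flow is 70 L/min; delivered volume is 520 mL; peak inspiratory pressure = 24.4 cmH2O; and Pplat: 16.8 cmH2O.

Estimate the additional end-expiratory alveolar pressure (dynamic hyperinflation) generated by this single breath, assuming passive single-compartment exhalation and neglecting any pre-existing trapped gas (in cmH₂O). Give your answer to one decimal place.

3.6

Flow: 70 L/min ÷ 60 = 1.1667 L/s.
R = (PIP − Pplat)/V̇ = (24.4 − 16.8) / 1.1667 = 7.6/1.1667 = 6.514 cmH2O·s/L.
C = Vt/(Pplat − PEEP) = 520.0 / (16.8 − 7) = 520.0/9.8 = 53.061 mL/cmH2O.
τ = R × C = 6.514 × 0.05306 L/cmH2O = 0.3456 s.
Fraction remaining = e^(−Te/τ) = e^(−0.35/0.3456) = 0.3632; trapped volume = 520.0 × 0.3632 = 188.86 mL.
Additional alveolar pressure from trapping ≈ V_trapped / C = 188.86 / 53.061 = 3.559 cmH2O.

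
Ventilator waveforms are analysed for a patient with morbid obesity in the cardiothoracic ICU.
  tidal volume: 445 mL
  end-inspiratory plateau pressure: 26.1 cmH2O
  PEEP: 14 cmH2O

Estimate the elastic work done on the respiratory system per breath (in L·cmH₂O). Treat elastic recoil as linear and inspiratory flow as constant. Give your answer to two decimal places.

2.69

Elastic work ≈ ½ × (Pplat − PEEP) × Vt = 0.5 × (26.1 − 14) × 0.445 L = 0.5 × 12.1 × 0.445 = 2.692 L·cmH2O.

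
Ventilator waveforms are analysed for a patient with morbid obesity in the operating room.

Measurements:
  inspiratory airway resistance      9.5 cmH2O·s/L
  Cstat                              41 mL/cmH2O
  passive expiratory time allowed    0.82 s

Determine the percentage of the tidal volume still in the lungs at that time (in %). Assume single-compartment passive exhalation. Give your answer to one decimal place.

12.2

τ = R × C = 9.5 × 41 mL/cmH2O = 9.5 × 0.041 L/cmH2O = 0.3895 s.
Passive exhalation: V(t)/V₀ = e^(−t/τ) = e^(−0.82/0.3895) = 0.1218.
Fraction remaining = 0.1218 → 12.18%.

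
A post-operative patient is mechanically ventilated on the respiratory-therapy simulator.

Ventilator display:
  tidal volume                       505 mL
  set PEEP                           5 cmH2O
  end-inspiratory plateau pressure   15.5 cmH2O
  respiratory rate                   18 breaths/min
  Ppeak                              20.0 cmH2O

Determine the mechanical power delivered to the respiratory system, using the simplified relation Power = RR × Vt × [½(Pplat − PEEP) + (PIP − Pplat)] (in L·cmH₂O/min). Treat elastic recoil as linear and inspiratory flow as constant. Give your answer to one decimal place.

Per-breath work = Vt × [½(Pplat−PEEP) + (PIP−Pplat)] = 0.505 × [0.5×10.5 + 4.5] = 0.505 × 9.75 = 4.924 L·cmH2O.
Power = 18 × 4.924 = 88.632 L·cmH2O/min.

88.6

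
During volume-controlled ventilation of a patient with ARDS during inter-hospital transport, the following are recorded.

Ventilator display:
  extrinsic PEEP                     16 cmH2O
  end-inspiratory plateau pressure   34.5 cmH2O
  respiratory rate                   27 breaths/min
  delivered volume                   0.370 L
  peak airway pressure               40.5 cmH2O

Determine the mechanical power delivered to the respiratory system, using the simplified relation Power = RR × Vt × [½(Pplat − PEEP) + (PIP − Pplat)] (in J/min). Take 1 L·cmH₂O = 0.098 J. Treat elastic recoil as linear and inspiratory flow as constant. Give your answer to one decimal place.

Per-breath work = Vt × [½(Pplat−PEEP) + (PIP−Pplat)] = 0.370 × [0.5×18.5 + 6.0] = 0.370 × 15.25 = 5.643 L·cmH2O.
Power = 27 × 5.643 = 152.36 L·cmH2O/min.
× 0.098 J/(L·cmH2O) → 14.931 J/min.

14.9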